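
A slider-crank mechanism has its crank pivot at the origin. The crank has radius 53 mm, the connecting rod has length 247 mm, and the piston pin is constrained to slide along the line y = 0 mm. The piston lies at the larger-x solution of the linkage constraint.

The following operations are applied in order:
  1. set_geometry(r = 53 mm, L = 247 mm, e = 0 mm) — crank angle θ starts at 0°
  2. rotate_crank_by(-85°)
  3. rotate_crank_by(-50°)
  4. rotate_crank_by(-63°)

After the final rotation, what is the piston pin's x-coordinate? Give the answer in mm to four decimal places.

196.0504

set_geometry: r = 53 mm, L = 247 mm, e = 0 mm; θ ← 0°
rotate_crank_by(-85°): θ ← 0° -85° = -85°
rotate_crank_by(-50°): θ ← -85° -50° = -135°
rotate_crank_by(-63°): θ ← -135° -63° = -198°
crank pin P = (r cos θ, r sin θ) = (-50.405995, 16.377901)
h = r sin θ − e = 16.377901 − 0 = 16.377901
x = r cos θ + √(L² − h²) = -50.405995 + √(61009.0 − 268.2356) = -50.405995 + 246.456415 = 196.050419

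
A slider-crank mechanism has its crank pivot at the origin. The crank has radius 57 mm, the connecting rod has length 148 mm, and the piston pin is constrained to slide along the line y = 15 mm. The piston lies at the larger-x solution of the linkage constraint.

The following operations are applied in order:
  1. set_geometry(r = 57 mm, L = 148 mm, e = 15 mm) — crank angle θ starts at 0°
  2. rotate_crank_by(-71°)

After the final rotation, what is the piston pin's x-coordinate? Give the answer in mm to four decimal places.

set_geometry: r = 57 mm, L = 148 mm, e = 15 mm; θ ← 0°
rotate_crank_by(-71°): θ ← 0° -71° = -71°
crank pin P = (r cos θ, r sin θ) = (18.557385, -53.894559)
h = r sin θ − e = -53.894559 − 15 = -68.894559
x = r cos θ + √(L² − h²) = 18.557385 + √(21904.0 − 4746.4602) = 18.557385 + 130.986792 = 149.544177

149.5442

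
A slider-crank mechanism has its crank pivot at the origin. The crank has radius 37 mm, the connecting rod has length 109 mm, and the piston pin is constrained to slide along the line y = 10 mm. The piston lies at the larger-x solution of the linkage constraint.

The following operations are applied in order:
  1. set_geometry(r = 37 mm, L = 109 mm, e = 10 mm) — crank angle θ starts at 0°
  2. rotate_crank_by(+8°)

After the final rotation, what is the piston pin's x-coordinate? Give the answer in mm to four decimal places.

set_geometry: r = 37 mm, L = 109 mm, e = 10 mm; θ ← 0°
rotate_crank_by(+8°): θ ← 0° +8° = 8°
crank pin P = (r cos θ, r sin θ) = (36.639919, 5.149405)
h = r sin θ − e = 5.149405 − 10 = -4.850595
x = r cos θ + √(L² − h²) = 36.639919 + √(11881.0 − 23.5283) = 36.639919 + 108.892019 = 145.531937

145.5319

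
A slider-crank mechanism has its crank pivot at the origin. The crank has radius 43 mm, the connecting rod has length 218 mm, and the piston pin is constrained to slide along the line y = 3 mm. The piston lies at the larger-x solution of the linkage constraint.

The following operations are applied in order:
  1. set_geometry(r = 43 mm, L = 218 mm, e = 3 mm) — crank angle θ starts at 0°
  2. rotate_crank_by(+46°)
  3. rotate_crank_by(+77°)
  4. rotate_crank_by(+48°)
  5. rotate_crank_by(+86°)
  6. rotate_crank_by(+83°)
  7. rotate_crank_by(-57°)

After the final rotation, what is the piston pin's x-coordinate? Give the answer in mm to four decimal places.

222.9994

set_geometry: r = 43 mm, L = 218 mm, e = 3 mm; θ ← 0°
rotate_crank_by(+46°): θ ← 0° +46° = 46°
rotate_crank_by(+77°): θ ← 46° +77° = 123°
rotate_crank_by(+48°): θ ← 123° +48° = 171°
rotate_crank_by(+86°): θ ← 171° +86° = 257°
rotate_crank_by(+83°): θ ← 257° +83° = 340°
rotate_crank_by(-57°): θ ← 340° -57° = 283°
crank pin P = (r cos θ, r sin θ) = (9.672895, -41.897913)
h = r sin θ − e = -41.897913 − 3 = -44.897913
x = r cos θ + √(L² − h²) = 9.672895 + √(47524.0 − 2015.8226) = 9.672895 + 213.326457 = 222.999353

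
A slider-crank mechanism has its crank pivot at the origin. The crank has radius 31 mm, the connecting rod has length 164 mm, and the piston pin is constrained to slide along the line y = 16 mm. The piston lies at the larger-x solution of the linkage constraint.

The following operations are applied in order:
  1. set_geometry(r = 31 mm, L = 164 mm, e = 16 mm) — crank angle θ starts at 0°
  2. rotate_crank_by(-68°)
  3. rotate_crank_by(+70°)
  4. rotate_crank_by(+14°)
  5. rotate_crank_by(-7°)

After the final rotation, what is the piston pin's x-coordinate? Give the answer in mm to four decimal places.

set_geometry: r = 31 mm, L = 164 mm, e = 16 mm; θ ← 0°
rotate_crank_by(-68°): θ ← 0° -68° = -68°
rotate_crank_by(+70°): θ ← -68° +70° = 2°
rotate_crank_by(+14°): θ ← 2° +14° = 16°
rotate_crank_by(-7°): θ ← 16° -7° = 9°
crank pin P = (r cos θ, r sin θ) = (30.618339, 4.849468)
h = r sin θ − e = 4.849468 − 16 = -11.150532
x = r cos θ + √(L² − h²) = 30.618339 + √(26896.0 − 124.3344) = 30.618339 + 163.620493 = 194.238831

194.2388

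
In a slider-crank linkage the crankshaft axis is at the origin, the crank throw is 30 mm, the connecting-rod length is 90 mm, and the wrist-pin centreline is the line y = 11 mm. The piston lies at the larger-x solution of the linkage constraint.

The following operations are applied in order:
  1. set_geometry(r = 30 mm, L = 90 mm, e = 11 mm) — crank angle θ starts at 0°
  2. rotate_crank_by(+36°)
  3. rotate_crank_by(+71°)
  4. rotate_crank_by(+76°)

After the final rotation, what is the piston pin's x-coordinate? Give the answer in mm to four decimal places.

59.1590

set_geometry: r = 30 mm, L = 90 mm, e = 11 mm; θ ← 0°
rotate_crank_by(+36°): θ ← 0° +36° = 36°
rotate_crank_by(+71°): θ ← 36° +71° = 107°
rotate_crank_by(+76°): θ ← 107° +76° = 183°
crank pin P = (r cos θ, r sin θ) = (-29.958886, -1.570079)
h = r sin θ − e = -1.570079 − 11 = -12.570079
x = r cos θ + √(L² − h²) = -29.958886 + √(8100.0 − 158.0069) = -29.958886 + 89.117861 = 59.158975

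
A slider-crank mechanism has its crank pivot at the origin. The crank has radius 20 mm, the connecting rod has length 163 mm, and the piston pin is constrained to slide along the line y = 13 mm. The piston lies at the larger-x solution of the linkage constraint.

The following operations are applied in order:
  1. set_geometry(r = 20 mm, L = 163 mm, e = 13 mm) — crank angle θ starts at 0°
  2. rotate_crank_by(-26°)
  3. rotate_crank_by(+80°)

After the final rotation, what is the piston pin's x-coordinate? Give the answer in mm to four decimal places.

174.7247

set_geometry: r = 20 mm, L = 163 mm, e = 13 mm; θ ← 0°
rotate_crank_by(-26°): θ ← 0° -26° = -26°
rotate_crank_by(+80°): θ ← -26° +80° = 54°
crank pin P = (r cos θ, r sin θ) = (11.755705, 16.180340)
h = r sin θ − e = 16.180340 − 13 = 3.180340
x = r cos θ + √(L² − h²) = 11.755705 + √(26569.0 − 10.1146) = 11.755705 + 162.968971 = 174.724676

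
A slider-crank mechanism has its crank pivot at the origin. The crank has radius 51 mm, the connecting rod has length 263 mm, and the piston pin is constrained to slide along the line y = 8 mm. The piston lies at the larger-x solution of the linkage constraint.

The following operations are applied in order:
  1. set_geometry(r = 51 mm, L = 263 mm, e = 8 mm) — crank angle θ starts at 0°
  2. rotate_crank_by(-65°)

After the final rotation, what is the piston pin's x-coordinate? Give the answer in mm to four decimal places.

set_geometry: r = 51 mm, L = 263 mm, e = 8 mm; θ ← 0°
rotate_crank_by(-65°): θ ← 0° -65° = -65°
crank pin P = (r cos θ, r sin θ) = (21.553531, -46.221697)
h = r sin θ − e = -46.221697 − 8 = -54.221697
x = r cos θ + √(L² − h²) = 21.553531 + √(69169.0 − 2939.9924) = 21.553531 + 257.349971 = 278.903502

278.9035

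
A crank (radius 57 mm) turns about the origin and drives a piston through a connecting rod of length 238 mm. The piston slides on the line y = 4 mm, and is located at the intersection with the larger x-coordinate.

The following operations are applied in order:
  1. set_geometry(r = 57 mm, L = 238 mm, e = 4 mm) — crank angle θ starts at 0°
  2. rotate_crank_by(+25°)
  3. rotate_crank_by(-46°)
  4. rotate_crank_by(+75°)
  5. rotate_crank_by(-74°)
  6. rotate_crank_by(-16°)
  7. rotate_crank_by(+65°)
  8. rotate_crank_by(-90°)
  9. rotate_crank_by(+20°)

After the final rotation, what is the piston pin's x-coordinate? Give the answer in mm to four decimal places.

277.3909

set_geometry: r = 57 mm, L = 238 mm, e = 4 mm; θ ← 0°
rotate_crank_by(+25°): θ ← 0° +25° = 25°
rotate_crank_by(-46°): θ ← 25° -46° = -21°
rotate_crank_by(+75°): θ ← -21° +75° = 54°
rotate_crank_by(-74°): θ ← 54° -74° = -20°
rotate_crank_by(-16°): θ ← -20° -16° = -36°
rotate_crank_by(+65°): θ ← -36° +65° = 29°
rotate_crank_by(-90°): θ ← 29° -90° = -61°
rotate_crank_by(+20°): θ ← -61° +20° = -41°
crank pin P = (r cos θ, r sin θ) = (43.018446, -37.395365)
h = r sin θ − e = -37.395365 − 4 = -41.395365
x = r cos θ + √(L² − h²) = 43.018446 + √(56644.0 − 1713.5762) = 43.018446 + 234.372404 = 277.390850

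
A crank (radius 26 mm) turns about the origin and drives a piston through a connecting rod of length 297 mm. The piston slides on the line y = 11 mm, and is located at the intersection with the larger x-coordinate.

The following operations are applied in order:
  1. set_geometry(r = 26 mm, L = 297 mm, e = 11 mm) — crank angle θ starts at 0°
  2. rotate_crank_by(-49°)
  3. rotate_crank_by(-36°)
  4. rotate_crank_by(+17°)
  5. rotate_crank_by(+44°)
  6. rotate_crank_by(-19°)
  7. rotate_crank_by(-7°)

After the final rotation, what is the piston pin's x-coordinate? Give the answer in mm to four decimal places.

312.0989

set_geometry: r = 26 mm, L = 297 mm, e = 11 mm; θ ← 0°
rotate_crank_by(-49°): θ ← 0° -49° = -49°
rotate_crank_by(-36°): θ ← -49° -36° = -85°
rotate_crank_by(+17°): θ ← -85° +17° = -68°
rotate_crank_by(+44°): θ ← -68° +44° = -24°
rotate_crank_by(-19°): θ ← -24° -19° = -43°
rotate_crank_by(-7°): θ ← -43° -7° = -50°
crank pin P = (r cos θ, r sin θ) = (16.712478, -19.917156)
h = r sin θ − e = -19.917156 − 11 = -30.917156
x = r cos θ + √(L² − h²) = 16.712478 + √(88209.0 − 955.8705) = 16.712478 + 295.386407 = 312.098885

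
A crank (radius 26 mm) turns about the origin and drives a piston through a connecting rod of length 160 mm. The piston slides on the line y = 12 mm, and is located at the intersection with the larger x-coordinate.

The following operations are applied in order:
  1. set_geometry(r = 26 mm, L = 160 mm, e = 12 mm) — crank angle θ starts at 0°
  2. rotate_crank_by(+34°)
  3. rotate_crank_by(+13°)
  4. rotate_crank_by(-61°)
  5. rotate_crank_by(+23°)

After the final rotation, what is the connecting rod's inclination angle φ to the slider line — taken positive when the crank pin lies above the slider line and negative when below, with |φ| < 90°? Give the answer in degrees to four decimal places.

-2.8419

set_geometry: r = 26 mm, L = 160 mm, e = 12 mm; θ ← 0°
rotate_crank_by(+34°): θ ← 0° +34° = 34°
rotate_crank_by(+13°): θ ← 34° +13° = 47°
rotate_crank_by(-61°): θ ← 47° -61° = -14°
rotate_crank_by(+23°): θ ← -14° +23° = 9°
crank pin P = (r cos θ, r sin θ) = (25.679897, 4.067296)
h = r sin θ − e = 4.067296 − 12 = -7.932704
sin φ = h / L = -7.932704 / 160 = -0.04957940
φ = arcsin(-0.04957940) = -2.841855°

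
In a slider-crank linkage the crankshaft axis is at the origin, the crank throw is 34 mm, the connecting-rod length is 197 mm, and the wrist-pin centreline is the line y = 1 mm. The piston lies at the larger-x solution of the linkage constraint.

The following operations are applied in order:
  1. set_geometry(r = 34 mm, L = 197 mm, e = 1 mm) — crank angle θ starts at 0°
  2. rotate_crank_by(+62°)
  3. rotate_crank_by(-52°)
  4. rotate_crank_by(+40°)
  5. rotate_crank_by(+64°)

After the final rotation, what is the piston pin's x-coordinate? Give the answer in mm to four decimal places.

180.8640

set_geometry: r = 34 mm, L = 197 mm, e = 1 mm; θ ← 0°
rotate_crank_by(+62°): θ ← 0° +62° = 62°
rotate_crank_by(-52°): θ ← 62° -52° = 10°
rotate_crank_by(+40°): θ ← 10° +40° = 50°
rotate_crank_by(+64°): θ ← 50° +64° = 114°
crank pin P = (r cos θ, r sin θ) = (-13.829046, 31.060546)
h = r sin θ − e = 31.060546 − 1 = 30.060546
x = r cos θ + √(L² − h²) = -13.829046 + √(38809.0 − 903.6364) = -13.829046 + 194.692998 = 180.863952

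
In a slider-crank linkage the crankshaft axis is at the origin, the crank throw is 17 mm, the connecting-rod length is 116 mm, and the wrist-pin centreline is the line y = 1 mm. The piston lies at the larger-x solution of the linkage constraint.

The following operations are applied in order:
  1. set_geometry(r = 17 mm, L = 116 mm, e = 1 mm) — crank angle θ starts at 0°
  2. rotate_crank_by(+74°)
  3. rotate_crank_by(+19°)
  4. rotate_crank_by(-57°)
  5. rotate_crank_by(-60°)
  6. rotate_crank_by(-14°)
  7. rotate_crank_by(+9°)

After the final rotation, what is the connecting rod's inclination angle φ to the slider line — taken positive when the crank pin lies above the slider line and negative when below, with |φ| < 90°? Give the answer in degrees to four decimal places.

set_geometry: r = 17 mm, L = 116 mm, e = 1 mm; θ ← 0°
rotate_crank_by(+74°): θ ← 0° +74° = 74°
rotate_crank_by(+19°): θ ← 74° +19° = 93°
rotate_crank_by(-57°): θ ← 93° -57° = 36°
rotate_crank_by(-60°): θ ← 36° -60° = -24°
rotate_crank_by(-14°): θ ← -24° -14° = -38°
rotate_crank_by(+9°): θ ← -38° +9° = -29°
crank pin P = (r cos θ, r sin θ) = (14.868535, -8.241764)
h = r sin θ − e = -8.241764 − 1 = -9.241764
sin φ = h / L = -9.241764 / 116 = -0.07967038
φ = arcsin(-0.07967038) = -4.569619°

-4.5696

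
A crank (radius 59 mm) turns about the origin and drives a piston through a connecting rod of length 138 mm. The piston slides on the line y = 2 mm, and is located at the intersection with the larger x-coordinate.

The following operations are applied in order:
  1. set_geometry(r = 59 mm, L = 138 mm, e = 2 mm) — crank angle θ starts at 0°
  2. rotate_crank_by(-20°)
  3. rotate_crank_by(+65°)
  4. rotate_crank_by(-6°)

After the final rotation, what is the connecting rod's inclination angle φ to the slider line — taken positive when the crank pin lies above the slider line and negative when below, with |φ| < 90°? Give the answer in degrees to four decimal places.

14.7478

set_geometry: r = 59 mm, L = 138 mm, e = 2 mm; θ ← 0°
rotate_crank_by(-20°): θ ← 0° -20° = -20°
rotate_crank_by(+65°): θ ← -20° +65° = 45°
rotate_crank_by(-6°): θ ← 45° -6° = 39°
crank pin P = (r cos θ, r sin θ) = (45.851612, 37.129903)
h = r sin θ − e = 37.129903 − 2 = 35.129903
sin φ = h / L = 35.129903 / 138 = 0.25456452
φ = arcsin(0.25456452) = 14.747782°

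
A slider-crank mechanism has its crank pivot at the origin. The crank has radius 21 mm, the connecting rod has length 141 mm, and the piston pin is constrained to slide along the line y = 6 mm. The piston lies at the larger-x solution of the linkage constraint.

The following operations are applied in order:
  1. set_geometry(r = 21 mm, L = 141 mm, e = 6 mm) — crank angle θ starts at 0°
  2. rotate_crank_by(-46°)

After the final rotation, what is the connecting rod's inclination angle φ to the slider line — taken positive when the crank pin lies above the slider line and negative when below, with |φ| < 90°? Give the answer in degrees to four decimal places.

set_geometry: r = 21 mm, L = 141 mm, e = 6 mm; θ ← 0°
rotate_crank_by(-46°): θ ← 0° -46° = -46°
crank pin P = (r cos θ, r sin θ) = (14.587826, -15.106136)
h = r sin θ − e = -15.106136 − 6 = -21.106136
sin φ = h / L = -21.106136 / 141 = -0.14968891
φ = arcsin(-0.14968891) = -8.608899°

-8.6089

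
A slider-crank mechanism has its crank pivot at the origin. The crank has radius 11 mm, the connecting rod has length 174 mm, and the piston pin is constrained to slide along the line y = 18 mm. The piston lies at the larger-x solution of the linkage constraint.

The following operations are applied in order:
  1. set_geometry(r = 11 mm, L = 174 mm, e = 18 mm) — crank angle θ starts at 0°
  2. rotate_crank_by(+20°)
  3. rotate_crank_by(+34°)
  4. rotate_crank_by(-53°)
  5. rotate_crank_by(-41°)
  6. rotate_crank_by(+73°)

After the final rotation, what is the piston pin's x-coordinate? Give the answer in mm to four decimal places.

set_geometry: r = 11 mm, L = 174 mm, e = 18 mm; θ ← 0°
rotate_crank_by(+20°): θ ← 0° +20° = 20°
rotate_crank_by(+34°): θ ← 20° +34° = 54°
rotate_crank_by(-53°): θ ← 54° -53° = 1°
rotate_crank_by(-41°): θ ← 1° -41° = -40°
rotate_crank_by(+73°): θ ← -40° +73° = 33°
crank pin P = (r cos θ, r sin θ) = (9.225376, 5.991029)
h = r sin θ − e = 5.991029 − 18 = -12.008971
x = r cos θ + √(L² − h²) = 9.225376 + √(30276.0 − 144.2154) = 9.225376 + 173.585093 = 182.810470

182.8105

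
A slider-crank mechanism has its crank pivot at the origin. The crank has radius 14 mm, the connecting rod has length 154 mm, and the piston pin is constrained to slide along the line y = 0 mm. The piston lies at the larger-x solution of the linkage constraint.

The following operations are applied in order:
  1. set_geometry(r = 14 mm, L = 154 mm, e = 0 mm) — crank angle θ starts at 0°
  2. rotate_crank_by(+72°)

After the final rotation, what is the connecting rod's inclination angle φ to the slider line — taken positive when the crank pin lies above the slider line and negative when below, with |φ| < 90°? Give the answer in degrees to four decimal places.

set_geometry: r = 14 mm, L = 154 mm, e = 0 mm; θ ← 0°
rotate_crank_by(+72°): θ ← 0° +72° = 72°
crank pin P = (r cos θ, r sin θ) = (4.326238, 13.314791)
h = r sin θ − e = 13.314791 − 0 = 13.314791
sin φ = h / L = 13.314791 / 154 = 0.08645968
φ = arcsin(0.08645968) = 4.959968°

4.9600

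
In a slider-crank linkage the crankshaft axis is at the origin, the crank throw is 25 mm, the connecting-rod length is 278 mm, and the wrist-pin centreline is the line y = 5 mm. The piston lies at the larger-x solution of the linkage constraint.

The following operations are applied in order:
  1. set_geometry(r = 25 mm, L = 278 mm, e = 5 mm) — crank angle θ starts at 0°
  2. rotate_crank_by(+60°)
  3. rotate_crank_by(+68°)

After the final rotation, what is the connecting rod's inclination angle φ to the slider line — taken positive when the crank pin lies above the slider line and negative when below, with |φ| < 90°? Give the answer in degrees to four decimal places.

3.0311

set_geometry: r = 25 mm, L = 278 mm, e = 5 mm; θ ← 0°
rotate_crank_by(+60°): θ ← 0° +60° = 60°
rotate_crank_by(+68°): θ ← 60° +68° = 128°
crank pin P = (r cos θ, r sin θ) = (-15.391537, 19.700269)
h = r sin θ − e = 19.700269 − 5 = 14.700269
sin φ = h / L = 14.700269 / 278 = 0.05287866
φ = arcsin(0.05287866) = 3.031138°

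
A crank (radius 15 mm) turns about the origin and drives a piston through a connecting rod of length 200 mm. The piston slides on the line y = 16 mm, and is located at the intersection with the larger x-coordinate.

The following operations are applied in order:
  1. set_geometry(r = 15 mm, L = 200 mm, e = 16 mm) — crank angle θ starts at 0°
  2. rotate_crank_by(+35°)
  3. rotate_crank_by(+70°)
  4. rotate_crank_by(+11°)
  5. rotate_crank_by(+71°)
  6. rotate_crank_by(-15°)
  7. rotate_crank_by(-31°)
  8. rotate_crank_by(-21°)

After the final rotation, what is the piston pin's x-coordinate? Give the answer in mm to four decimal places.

set_geometry: r = 15 mm, L = 200 mm, e = 16 mm; θ ← 0°
rotate_crank_by(+35°): θ ← 0° +35° = 35°
rotate_crank_by(+70°): θ ← 35° +70° = 105°
rotate_crank_by(+11°): θ ← 105° +11° = 116°
rotate_crank_by(+71°): θ ← 116° +71° = 187°
rotate_crank_by(-15°): θ ← 187° -15° = 172°
rotate_crank_by(-31°): θ ← 172° -31° = 141°
rotate_crank_by(-21°): θ ← 141° -21° = 120°
crank pin P = (r cos θ, r sin θ) = (-7.500000, 12.990381)
h = r sin θ − e = 12.990381 − 16 = -3.009619
x = r cos θ + √(L² − h²) = -7.500000 + √(40000.0 − 9.0578) = -7.500000 + 199.977354 = 192.477354

192.4774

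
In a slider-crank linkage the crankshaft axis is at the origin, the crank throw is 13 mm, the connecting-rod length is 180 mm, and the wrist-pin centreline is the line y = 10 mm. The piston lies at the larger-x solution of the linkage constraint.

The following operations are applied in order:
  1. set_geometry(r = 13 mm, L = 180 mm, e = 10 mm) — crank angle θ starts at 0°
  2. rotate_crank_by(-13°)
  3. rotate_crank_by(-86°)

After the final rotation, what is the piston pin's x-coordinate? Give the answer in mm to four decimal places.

176.5114

set_geometry: r = 13 mm, L = 180 mm, e = 10 mm; θ ← 0°
rotate_crank_by(-13°): θ ← 0° -13° = -13°
rotate_crank_by(-86°): θ ← -13° -86° = -99°
crank pin P = (r cos θ, r sin θ) = (-2.033648, -12.839948)
h = r sin θ − e = -12.839948 − 10 = -22.839948
x = r cos θ + √(L² − h²) = -2.033648 + √(32400.0 − 521.6632) = -2.033648 + 178.545055 = 176.511407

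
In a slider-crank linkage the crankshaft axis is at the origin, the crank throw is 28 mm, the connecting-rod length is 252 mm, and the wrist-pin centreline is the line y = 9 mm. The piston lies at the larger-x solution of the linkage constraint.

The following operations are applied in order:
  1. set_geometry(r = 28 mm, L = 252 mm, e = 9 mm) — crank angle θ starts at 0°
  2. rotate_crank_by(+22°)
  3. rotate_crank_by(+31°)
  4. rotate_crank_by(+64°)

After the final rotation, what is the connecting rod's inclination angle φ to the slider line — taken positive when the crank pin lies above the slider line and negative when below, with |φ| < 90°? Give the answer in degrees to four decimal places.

3.6285

set_geometry: r = 28 mm, L = 252 mm, e = 9 mm; θ ← 0°
rotate_crank_by(+22°): θ ← 0° +22° = 22°
rotate_crank_by(+31°): θ ← 22° +31° = 53°
rotate_crank_by(+64°): θ ← 53° +64° = 117°
crank pin P = (r cos θ, r sin θ) = (-12.711734, 24.948183)
h = r sin θ − e = 24.948183 − 9 = 15.948183
sin φ = h / L = 15.948183 / 252 = 0.06328644
φ = arcsin(0.06328644) = 3.628471°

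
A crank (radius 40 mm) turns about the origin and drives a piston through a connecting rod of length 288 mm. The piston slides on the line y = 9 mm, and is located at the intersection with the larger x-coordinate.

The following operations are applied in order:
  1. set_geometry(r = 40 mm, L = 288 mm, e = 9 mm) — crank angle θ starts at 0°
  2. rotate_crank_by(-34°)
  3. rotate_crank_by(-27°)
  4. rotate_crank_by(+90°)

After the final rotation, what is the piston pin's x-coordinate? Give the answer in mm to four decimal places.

set_geometry: r = 40 mm, L = 288 mm, e = 9 mm; θ ← 0°
rotate_crank_by(-34°): θ ← 0° -34° = -34°
rotate_crank_by(-27°): θ ← -34° -27° = -61°
rotate_crank_by(+90°): θ ← -61° +90° = 29°
crank pin P = (r cos θ, r sin θ) = (34.984788, 19.392385)
h = r sin θ − e = 19.392385 − 9 = 10.392385
x = r cos θ + √(L² − h²) = 34.984788 + √(82944.0 − 108.0017) = 34.984788 + 287.812436 = 322.797224

322.7972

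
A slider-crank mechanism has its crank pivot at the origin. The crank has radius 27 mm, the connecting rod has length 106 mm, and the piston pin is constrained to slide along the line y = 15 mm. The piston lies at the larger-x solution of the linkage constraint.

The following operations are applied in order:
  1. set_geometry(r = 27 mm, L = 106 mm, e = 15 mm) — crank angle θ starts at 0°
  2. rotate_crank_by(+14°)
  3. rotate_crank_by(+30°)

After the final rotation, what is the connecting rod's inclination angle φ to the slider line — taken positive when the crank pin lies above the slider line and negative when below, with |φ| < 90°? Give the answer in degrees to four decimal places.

2.0305

set_geometry: r = 27 mm, L = 106 mm, e = 15 mm; θ ← 0°
rotate_crank_by(+14°): θ ← 0° +14° = 14°
rotate_crank_by(+30°): θ ← 14° +30° = 44°
crank pin P = (r cos θ, r sin θ) = (19.422175, 18.755776)
h = r sin θ − e = 18.755776 − 15 = 3.755776
sin φ = h / L = 3.755776 / 106 = 0.03543185
φ = arcsin(0.03543185) = 2.030520°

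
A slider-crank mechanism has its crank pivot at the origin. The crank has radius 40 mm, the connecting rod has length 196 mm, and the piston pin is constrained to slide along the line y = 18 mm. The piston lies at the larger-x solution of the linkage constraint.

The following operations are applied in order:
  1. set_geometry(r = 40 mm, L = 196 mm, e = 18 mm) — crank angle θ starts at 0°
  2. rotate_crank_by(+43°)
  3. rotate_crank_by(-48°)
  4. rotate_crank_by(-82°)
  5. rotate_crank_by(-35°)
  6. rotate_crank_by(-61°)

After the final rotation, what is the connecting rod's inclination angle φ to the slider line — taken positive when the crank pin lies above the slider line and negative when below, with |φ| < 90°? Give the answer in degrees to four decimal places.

set_geometry: r = 40 mm, L = 196 mm, e = 18 mm; θ ← 0°
rotate_crank_by(+43°): θ ← 0° +43° = 43°
rotate_crank_by(-48°): θ ← 43° -48° = -5°
rotate_crank_by(-82°): θ ← -5° -82° = -87°
rotate_crank_by(-35°): θ ← -87° -35° = -122°
rotate_crank_by(-61°): θ ← -122° -61° = -183°
crank pin P = (r cos θ, r sin θ) = (-39.945181, 2.093438)
h = r sin θ − e = 2.093438 − 18 = -15.906562
sin φ = h / L = -15.906562 / 196 = -0.08115593
φ = arcsin(-0.08115593) = -4.655012°

-4.6550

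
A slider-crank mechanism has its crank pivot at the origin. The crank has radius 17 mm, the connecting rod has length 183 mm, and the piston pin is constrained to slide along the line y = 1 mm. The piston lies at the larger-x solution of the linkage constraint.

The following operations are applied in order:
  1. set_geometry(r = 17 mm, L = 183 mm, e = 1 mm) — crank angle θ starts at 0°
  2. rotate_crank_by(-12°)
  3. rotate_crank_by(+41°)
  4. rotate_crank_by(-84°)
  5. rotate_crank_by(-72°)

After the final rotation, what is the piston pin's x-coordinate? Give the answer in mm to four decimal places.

set_geometry: r = 17 mm, L = 183 mm, e = 1 mm; θ ← 0°
rotate_crank_by(-12°): θ ← 0° -12° = -12°
rotate_crank_by(+41°): θ ← -12° +41° = 29°
rotate_crank_by(-84°): θ ← 29° -84° = -55°
rotate_crank_by(-72°): θ ← -55° -72° = -127°
crank pin P = (r cos θ, r sin θ) = (-10.230855, -13.576804)
h = r sin θ − e = -13.576804 − 1 = -14.576804
x = r cos θ + √(L² − h²) = -10.230855 + √(33489.0 − 212.4832) = -10.230855 + 182.418521 = 172.187666

172.1877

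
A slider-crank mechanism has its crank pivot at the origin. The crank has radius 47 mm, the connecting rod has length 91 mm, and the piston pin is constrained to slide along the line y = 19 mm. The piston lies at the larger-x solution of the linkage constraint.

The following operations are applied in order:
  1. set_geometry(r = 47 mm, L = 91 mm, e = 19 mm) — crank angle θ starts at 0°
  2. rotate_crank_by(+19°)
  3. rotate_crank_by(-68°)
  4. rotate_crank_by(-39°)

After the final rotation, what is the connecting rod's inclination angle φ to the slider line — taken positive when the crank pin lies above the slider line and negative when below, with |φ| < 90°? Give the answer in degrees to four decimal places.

set_geometry: r = 47 mm, L = 91 mm, e = 19 mm; θ ← 0°
rotate_crank_by(+19°): θ ← 0° +19° = 19°
rotate_crank_by(-68°): θ ← 19° -68° = -49°
rotate_crank_by(-39°): θ ← -49° -39° = -88°
crank pin P = (r cos θ, r sin θ) = (1.640276, -46.971369)
h = r sin θ − e = -46.971369 − 19 = -65.971369
sin φ = h / L = -65.971369 / 91 = -0.72496010
φ = arcsin(-0.72496010) = -46.465529°

-46.4655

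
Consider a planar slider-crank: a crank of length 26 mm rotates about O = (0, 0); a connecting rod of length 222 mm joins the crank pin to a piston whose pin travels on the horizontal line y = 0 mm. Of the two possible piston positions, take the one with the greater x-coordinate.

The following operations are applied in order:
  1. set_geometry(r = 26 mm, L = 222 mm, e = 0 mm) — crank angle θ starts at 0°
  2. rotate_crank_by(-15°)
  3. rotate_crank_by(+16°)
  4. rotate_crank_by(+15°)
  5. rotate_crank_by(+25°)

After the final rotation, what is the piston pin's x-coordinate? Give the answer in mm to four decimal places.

240.9662

set_geometry: r = 26 mm, L = 222 mm, e = 0 mm; θ ← 0°
rotate_crank_by(-15°): θ ← 0° -15° = -15°
rotate_crank_by(+16°): θ ← -15° +16° = 1°
rotate_crank_by(+15°): θ ← 1° +15° = 16°
rotate_crank_by(+25°): θ ← 16° +25° = 41°
crank pin P = (r cos θ, r sin θ) = (19.622449, 17.057535)
h = r sin θ − e = 17.057535 − 0 = 17.057535
x = r cos θ + √(L² − h²) = 19.622449 + √(49284.0 − 290.9595) = 19.622449 + 221.343716 = 240.966165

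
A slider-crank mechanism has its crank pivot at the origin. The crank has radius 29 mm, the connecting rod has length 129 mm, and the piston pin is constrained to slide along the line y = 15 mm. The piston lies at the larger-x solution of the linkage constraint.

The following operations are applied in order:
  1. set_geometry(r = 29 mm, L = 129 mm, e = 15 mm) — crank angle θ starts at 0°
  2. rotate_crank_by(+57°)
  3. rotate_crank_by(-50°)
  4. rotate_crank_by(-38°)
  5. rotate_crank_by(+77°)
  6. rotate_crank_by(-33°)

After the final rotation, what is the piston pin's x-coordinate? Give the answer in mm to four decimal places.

set_geometry: r = 29 mm, L = 129 mm, e = 15 mm; θ ← 0°
rotate_crank_by(+57°): θ ← 0° +57° = 57°
rotate_crank_by(-50°): θ ← 57° -50° = 7°
rotate_crank_by(-38°): θ ← 7° -38° = -31°
rotate_crank_by(+77°): θ ← -31° +77° = 46°
rotate_crank_by(-33°): θ ← 46° -33° = 13°
crank pin P = (r cos θ, r sin θ) = (28.256732, 6.523581)
h = r sin θ − e = 6.523581 − 15 = -8.476419
x = r cos θ + √(L² − h²) = 28.256732 + √(16641.0 − 71.8497) = 28.256732 + 128.721212 = 156.977943

156.9779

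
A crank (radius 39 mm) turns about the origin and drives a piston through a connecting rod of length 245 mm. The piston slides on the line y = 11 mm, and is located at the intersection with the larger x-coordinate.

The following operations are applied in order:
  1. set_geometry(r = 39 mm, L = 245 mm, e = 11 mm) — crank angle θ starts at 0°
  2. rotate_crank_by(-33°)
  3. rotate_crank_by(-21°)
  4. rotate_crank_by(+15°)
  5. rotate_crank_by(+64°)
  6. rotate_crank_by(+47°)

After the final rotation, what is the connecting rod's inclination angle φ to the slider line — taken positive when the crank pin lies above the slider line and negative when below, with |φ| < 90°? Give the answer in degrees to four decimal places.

6.1133

set_geometry: r = 39 mm, L = 245 mm, e = 11 mm; θ ← 0°
rotate_crank_by(-33°): θ ← 0° -33° = -33°
rotate_crank_by(-21°): θ ← -33° -21° = -54°
rotate_crank_by(+15°): θ ← -54° +15° = -39°
rotate_crank_by(+64°): θ ← -39° +64° = 25°
rotate_crank_by(+47°): θ ← 25° +47° = 72°
crank pin P = (r cos θ, r sin θ) = (12.051663, 37.091204)
h = r sin θ − e = 37.091204 − 11 = 26.091204
sin φ = h / L = 26.091204 / 245 = 0.10649471
φ = arcsin(0.10649471) = 6.113290°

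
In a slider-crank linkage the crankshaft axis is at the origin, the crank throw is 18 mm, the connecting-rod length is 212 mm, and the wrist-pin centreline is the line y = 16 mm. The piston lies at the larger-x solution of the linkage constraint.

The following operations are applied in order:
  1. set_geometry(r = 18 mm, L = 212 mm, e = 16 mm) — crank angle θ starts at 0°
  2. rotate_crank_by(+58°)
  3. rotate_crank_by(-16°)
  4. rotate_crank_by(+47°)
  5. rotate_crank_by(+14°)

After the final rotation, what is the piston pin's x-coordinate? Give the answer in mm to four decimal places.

207.9453

set_geometry: r = 18 mm, L = 212 mm, e = 16 mm; θ ← 0°
rotate_crank_by(+58°): θ ← 0° +58° = 58°
rotate_crank_by(-16°): θ ← 58° -16° = 42°
rotate_crank_by(+47°): θ ← 42° +47° = 89°
rotate_crank_by(+14°): θ ← 89° +14° = 103°
crank pin P = (r cos θ, r sin θ) = (-4.049119, 17.538661)
h = r sin θ − e = 17.538661 − 16 = 1.538661
x = r cos θ + √(L² − h²) = -4.049119 + √(44944.0 − 2.3675) = -4.049119 + 211.994416 = 207.945297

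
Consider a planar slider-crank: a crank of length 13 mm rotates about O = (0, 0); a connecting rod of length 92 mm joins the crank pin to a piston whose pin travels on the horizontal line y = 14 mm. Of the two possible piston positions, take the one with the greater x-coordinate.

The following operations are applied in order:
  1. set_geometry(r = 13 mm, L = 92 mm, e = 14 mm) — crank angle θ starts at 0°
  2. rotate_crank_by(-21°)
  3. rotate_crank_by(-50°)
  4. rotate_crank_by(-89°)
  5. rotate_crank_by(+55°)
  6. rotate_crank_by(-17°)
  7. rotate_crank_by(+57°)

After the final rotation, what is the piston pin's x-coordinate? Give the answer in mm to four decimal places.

93.8076

set_geometry: r = 13 mm, L = 92 mm, e = 14 mm; θ ← 0°
rotate_crank_by(-21°): θ ← 0° -21° = -21°
rotate_crank_by(-50°): θ ← -21° -50° = -71°
rotate_crank_by(-89°): θ ← -71° -89° = -160°
rotate_crank_by(+55°): θ ← -160° +55° = -105°
rotate_crank_by(-17°): θ ← -105° -17° = -122°
rotate_crank_by(+57°): θ ← -122° +57° = -65°
crank pin P = (r cos θ, r sin θ) = (5.494037, -11.782001)
h = r sin θ − e = -11.782001 − 14 = -25.782001
x = r cos θ + √(L² − h²) = 5.494037 + √(8464.0 − 664.7116) = 5.494037 + 88.313580 = 93.807617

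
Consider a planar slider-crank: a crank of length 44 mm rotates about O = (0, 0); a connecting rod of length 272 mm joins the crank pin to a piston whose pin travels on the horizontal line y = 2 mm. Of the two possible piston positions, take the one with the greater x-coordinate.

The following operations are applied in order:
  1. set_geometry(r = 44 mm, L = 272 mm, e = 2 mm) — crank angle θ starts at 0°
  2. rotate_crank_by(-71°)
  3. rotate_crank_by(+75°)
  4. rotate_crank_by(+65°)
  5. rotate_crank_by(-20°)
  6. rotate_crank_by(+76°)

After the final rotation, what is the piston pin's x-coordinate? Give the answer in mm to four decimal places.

set_geometry: r = 44 mm, L = 272 mm, e = 2 mm; θ ← 0°
rotate_crank_by(-71°): θ ← 0° -71° = -71°
rotate_crank_by(+75°): θ ← -71° +75° = 4°
rotate_crank_by(+65°): θ ← 4° +65° = 69°
rotate_crank_by(-20°): θ ← 69° -20° = 49°
rotate_crank_by(+76°): θ ← 49° +76° = 125°
crank pin P = (r cos θ, r sin θ) = (-25.237363, 36.042690)
h = r sin θ − e = 36.042690 − 2 = 34.042690
x = r cos θ + √(L² − h²) = -25.237363 + √(73984.0 − 1158.9047) = -25.237363 + 269.861252 = 244.623889

244.6239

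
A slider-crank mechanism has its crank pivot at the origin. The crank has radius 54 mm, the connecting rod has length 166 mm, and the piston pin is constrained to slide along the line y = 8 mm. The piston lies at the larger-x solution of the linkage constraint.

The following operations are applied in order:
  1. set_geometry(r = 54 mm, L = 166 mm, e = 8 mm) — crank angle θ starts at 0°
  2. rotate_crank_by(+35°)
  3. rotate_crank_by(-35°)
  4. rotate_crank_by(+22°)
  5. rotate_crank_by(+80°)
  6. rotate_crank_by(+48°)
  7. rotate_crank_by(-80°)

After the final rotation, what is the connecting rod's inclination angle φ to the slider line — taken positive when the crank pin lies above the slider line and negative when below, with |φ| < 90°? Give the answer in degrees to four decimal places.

set_geometry: r = 54 mm, L = 166 mm, e = 8 mm; θ ← 0°
rotate_crank_by(+35°): θ ← 0° +35° = 35°
rotate_crank_by(-35°): θ ← 35° -35° = 0°
rotate_crank_by(+22°): θ ← 0° +22° = 22°
rotate_crank_by(+80°): θ ← 22° +80° = 102°
rotate_crank_by(+48°): θ ← 102° +48° = 150°
rotate_crank_by(-80°): θ ← 150° -80° = 70°
crank pin P = (r cos θ, r sin θ) = (18.469088, 50.743402)
h = r sin θ − e = 50.743402 − 8 = 42.743402
sin φ = h / L = 42.743402 / 166 = 0.25749037
φ = arcsin(0.25749037) = 14.921202°

14.9212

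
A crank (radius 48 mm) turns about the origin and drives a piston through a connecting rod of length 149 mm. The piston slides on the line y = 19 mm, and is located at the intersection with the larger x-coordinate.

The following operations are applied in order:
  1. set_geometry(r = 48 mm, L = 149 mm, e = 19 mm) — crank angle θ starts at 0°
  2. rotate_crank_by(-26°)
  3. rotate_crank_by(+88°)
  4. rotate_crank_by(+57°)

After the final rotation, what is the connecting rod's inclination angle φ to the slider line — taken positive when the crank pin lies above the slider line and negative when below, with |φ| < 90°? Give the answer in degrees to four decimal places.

set_geometry: r = 48 mm, L = 149 mm, e = 19 mm; θ ← 0°
rotate_crank_by(-26°): θ ← 0° -26° = -26°
rotate_crank_by(+88°): θ ← -26° +88° = 62°
rotate_crank_by(+57°): θ ← 62° +57° = 119°
crank pin P = (r cos θ, r sin θ) = (-23.270862, 41.981746)
h = r sin θ − e = 41.981746 − 19 = 22.981746
sin φ = h / L = 22.981746 / 149 = 0.15423991
φ = arcsin(0.15423991) = 8.872716°

8.8727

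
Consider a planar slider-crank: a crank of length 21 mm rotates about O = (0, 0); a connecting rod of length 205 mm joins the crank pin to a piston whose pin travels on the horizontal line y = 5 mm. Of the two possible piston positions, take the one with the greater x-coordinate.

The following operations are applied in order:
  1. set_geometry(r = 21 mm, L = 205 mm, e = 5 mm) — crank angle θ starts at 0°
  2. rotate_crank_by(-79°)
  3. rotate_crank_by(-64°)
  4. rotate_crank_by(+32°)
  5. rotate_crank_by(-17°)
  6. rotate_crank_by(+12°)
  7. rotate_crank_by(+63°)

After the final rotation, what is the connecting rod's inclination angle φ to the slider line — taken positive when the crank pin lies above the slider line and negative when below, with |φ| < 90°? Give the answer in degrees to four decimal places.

-6.0964

set_geometry: r = 21 mm, L = 205 mm, e = 5 mm; θ ← 0°
rotate_crank_by(-79°): θ ← 0° -79° = -79°
rotate_crank_by(-64°): θ ← -79° -64° = -143°
rotate_crank_by(+32°): θ ← -143° +32° = -111°
rotate_crank_by(-17°): θ ← -111° -17° = -128°
rotate_crank_by(+12°): θ ← -128° +12° = -116°
rotate_crank_by(+63°): θ ← -116° +63° = -53°
crank pin P = (r cos θ, r sin θ) = (12.638115, -16.771346)
h = r sin θ − e = -16.771346 − 5 = -21.771346
sin φ = h / L = -21.771346 / 205 = -0.10620169
φ = arcsin(-0.10620169) = -6.096405°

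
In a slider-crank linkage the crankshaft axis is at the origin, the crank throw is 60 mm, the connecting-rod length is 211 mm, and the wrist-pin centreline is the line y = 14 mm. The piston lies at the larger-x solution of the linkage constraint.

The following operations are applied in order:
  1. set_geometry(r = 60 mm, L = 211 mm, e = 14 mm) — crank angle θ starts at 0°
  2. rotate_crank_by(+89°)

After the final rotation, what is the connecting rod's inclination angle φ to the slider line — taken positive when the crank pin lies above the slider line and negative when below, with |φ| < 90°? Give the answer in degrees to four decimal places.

set_geometry: r = 60 mm, L = 211 mm, e = 14 mm; θ ← 0°
rotate_crank_by(+89°): θ ← 0° +89° = 89°
crank pin P = (r cos θ, r sin θ) = (1.047144, 59.990862)
h = r sin θ − e = 59.990862 − 14 = 45.990862
sin φ = h / L = 45.990862 / 211 = 0.21796617
φ = arcsin(0.21796617) = 12.589604°

12.5896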